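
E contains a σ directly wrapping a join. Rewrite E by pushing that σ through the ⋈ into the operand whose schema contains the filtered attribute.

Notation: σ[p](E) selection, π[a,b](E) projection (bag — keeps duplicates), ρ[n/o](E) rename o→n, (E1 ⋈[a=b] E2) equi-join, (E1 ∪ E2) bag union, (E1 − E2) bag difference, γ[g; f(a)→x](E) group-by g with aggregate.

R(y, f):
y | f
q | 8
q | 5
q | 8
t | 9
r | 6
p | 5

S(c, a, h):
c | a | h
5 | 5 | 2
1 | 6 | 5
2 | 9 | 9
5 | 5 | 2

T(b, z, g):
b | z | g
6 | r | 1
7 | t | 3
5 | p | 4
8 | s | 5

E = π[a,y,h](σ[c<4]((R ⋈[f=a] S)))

σ filters on c, owned by the right side.
E' = π[a,y,h]((R ⋈[f=a] σ[c<4](S)))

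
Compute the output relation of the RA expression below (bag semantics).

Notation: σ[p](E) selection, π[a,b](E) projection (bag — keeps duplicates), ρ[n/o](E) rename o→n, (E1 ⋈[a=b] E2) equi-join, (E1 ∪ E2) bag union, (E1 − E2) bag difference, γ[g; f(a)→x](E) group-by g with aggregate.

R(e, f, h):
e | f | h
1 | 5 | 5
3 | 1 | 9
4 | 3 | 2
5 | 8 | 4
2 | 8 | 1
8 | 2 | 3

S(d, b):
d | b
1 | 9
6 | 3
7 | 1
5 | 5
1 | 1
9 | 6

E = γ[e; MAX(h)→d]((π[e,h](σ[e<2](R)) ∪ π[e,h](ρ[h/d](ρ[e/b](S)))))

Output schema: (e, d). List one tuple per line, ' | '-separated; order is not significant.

Subexpression sizes:
  R → 6
  σ[e<2](R) → 1
  π[e,h](σ[e<2](R)) → 1
  S → 6
  ρ[e/b](S) → 6
  ρ[h/d](ρ[e/b](S)) → 6
  π[e,h](ρ[h/d](ρ[e/b](S))) → 6
  (π[e,h](σ[e<2](R)) ∪ π[e,h](ρ[h/d](ρ[e/b](S)))) → 7
  γ[e; MAX(h)→d]((π[e,h](σ[e<2](R)) ∪ π[e,h](ρ[h/d](ρ[e/b](S))))) → 5

== RESULT ==
e | d
1 | 7
3 | 6
5 | 5
6 | 9
9 | 1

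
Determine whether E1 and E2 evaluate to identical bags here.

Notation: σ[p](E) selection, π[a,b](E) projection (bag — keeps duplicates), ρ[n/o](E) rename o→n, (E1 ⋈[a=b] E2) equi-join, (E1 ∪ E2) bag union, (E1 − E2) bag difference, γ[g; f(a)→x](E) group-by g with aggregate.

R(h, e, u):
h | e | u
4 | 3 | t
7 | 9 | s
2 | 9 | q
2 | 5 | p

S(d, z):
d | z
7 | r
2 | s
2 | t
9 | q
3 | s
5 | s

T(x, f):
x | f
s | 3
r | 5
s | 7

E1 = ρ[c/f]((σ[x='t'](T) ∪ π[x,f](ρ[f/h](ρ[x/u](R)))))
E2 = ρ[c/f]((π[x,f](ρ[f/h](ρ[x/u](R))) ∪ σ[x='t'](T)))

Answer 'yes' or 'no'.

E1 stepwise |·|:
  T → 3
  σ[x='t'](T) → 0
  R → 4
  ρ[x/u](R) → 4
  ρ[f/h](ρ[x/u](R)) → 4
  π[x,f](ρ[f/h](ρ[x/u](R))) → 4
  (σ[x='t'](T) ∪ π[x,f](ρ[f/h](ρ[x/u](R)))) → 4
  ρ[c/f]((σ[x='t'](T) ∪ π[x,f](ρ[f/h](ρ[x/u](R))))) → 4
E2 stepwise |·|:
  R → 4
  ρ[x/u](R) → 4
  ρ[f/h](ρ[x/u](R)) → 4
  π[x,f](ρ[f/h](ρ[x/u](R))) → 4
  T → 3
  σ[x='t'](T) → 0
  (π[x,f](ρ[f/h](ρ[x/u](R))) ∪ σ[x='t'](T)) → 4
  ρ[c/f]((π[x,f](ρ[f/h](ρ[x/u](R))) ∪ σ[x='t'](T))) → 4

E1 and E2 produce the same multiset:
x | c
p | 2
q | 2
s | 7
t | 4

yes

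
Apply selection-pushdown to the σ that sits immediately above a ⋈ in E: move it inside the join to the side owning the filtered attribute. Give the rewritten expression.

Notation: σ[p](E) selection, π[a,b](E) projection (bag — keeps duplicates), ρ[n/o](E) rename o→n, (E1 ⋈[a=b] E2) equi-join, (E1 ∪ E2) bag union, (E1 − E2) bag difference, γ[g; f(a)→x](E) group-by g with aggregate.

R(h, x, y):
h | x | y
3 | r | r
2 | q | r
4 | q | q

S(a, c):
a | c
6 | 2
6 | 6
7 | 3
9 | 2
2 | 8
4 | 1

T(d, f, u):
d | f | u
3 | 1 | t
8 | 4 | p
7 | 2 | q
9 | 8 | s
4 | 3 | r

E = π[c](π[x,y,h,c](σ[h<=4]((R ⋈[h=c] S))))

σ filters on h, owned by the left side.
E' = π[c](π[x,y,h,c]((σ[h<=4](R) ⋈[h=c] S)))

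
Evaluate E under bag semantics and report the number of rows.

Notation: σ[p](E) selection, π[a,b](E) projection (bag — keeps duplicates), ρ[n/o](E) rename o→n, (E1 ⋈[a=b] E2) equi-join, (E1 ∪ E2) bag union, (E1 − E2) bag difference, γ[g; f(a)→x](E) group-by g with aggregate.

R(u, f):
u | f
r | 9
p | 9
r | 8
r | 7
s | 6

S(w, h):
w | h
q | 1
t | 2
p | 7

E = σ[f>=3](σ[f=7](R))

Row counts bottom-up:
  R → 5
  σ[f=7](R) → 1
  σ[f>=3](σ[f=7](R)) → 1

|E| = 1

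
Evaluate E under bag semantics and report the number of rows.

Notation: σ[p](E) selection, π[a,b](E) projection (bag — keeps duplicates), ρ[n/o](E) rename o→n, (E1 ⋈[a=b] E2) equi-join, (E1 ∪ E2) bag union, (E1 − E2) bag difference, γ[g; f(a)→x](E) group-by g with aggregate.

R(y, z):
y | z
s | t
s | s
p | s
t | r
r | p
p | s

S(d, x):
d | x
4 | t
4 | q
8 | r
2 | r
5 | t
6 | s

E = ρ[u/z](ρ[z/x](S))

Row counts bottom-up:
  S → 6
  ρ[z/x](S) → 6
  ρ[u/z](ρ[z/x](S)) → 6

|E| = 6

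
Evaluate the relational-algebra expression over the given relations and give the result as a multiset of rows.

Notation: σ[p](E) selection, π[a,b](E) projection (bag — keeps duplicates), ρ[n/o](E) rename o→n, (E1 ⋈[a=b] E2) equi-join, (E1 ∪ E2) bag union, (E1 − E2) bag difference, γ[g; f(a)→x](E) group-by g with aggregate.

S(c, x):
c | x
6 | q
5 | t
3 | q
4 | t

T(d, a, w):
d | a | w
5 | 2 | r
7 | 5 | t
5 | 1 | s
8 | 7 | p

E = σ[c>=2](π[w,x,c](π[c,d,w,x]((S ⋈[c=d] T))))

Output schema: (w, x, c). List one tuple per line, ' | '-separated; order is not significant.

Subexpression sizes:
  S → 4
  T → 4
  (S ⋈[c=d] T) → 2
  π[c,d,w,x]((S ⋈[c=d] T)) → 2
  π[w,x,c](π[c,d,w,x]((S ⋈[c=d] T))) → 2
  σ[c>=2](π[w,x,c](π[c,d,w,x]((S ⋈[c=d] T)))) → 2

== RESULT ==
w | x | c
r | t | 5
s | t | 5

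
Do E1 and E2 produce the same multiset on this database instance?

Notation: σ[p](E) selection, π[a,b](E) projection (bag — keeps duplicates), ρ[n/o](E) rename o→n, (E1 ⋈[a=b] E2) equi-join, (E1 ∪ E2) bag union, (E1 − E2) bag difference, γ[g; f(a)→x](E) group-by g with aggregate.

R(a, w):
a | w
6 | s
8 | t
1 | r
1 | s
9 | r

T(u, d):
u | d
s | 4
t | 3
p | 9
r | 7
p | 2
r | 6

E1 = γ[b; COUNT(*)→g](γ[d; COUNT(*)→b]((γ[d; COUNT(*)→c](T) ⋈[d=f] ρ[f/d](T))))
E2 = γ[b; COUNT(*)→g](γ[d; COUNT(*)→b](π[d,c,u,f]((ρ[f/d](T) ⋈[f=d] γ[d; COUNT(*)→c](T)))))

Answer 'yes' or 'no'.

E1 stepwise |·|:
  T → 6
  γ[d; COUNT(*)→c](T) → 6
  T → 6
  ρ[f/d](T) → 6
  (γ[d; COUNT(*)→c](T) ⋈[d=f] ρ[f/d](T)) → 6
  γ[d; COUNT(*)→b]((γ[d; COUNT(*)→c](T) ⋈[d=f] ρ[f/d](T))) → 6
  γ[b; COUNT(*)→g](γ[d; COUNT(*)→b]((γ[d; COUNT(*)→c](T) ⋈[d=f] ρ[f/d](T)))) → 1
E2 stepwise |·|:
  T → 6
  ρ[f/d](T) → 6
  T → 6
  γ[d; COUNT(*)→c](T) → 6
  (ρ[f/d](T) ⋈[f=d] γ[d; COUNT(*)→c](T)) → 6
  π[d,c,u,f]((ρ[f/d](T) ⋈[f=d] γ[d; COUNT(*)→c](T))) → 6
  γ[d; COUNT(*)→b](π[d,c,u,f]((ρ[f/d](T) ⋈[f=d] γ[d; COUNT(*)→c](T)))) → 6
  γ[b; COUNT(*)→g](γ[d; COUNT(*)→b](π[d,c,u,f]((ρ[f/d](T) ⋈[f=d] γ[d; COUNT(*)→c](T))))) → 1

E1 and E2 produce the same multiset:
b | g
1 | 6

yes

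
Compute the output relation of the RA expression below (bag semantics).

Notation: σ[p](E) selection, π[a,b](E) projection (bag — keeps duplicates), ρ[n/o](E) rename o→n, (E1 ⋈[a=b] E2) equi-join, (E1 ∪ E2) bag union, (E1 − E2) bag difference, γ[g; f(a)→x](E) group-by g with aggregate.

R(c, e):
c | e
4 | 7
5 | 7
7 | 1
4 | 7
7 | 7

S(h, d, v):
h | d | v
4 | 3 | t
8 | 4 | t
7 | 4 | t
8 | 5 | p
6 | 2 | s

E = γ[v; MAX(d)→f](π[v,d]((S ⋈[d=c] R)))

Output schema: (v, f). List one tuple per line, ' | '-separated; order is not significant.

Per-node cardinality:
  S → 5
  R → 5
  (S ⋈[d=c] R) → 5
  π[v,d]((S ⋈[d=c] R)) → 5
  γ[v; MAX(d)→f](π[v,d]((S ⋈[d=c] R))) → 2

== RESULT ==
v | f
p | 5
t | 4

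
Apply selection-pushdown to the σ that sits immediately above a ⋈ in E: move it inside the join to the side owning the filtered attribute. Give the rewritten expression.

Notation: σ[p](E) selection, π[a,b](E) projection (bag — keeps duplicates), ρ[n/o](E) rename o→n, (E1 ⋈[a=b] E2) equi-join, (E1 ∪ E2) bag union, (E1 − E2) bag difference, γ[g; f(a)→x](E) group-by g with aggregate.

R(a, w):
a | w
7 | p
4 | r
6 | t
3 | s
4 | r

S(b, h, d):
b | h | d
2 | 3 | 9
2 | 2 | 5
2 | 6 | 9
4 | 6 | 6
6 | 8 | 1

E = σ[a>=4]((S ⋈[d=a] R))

σ filters on a, owned by the right side.
E' = (S ⋈[d=a] σ[a>=4](R))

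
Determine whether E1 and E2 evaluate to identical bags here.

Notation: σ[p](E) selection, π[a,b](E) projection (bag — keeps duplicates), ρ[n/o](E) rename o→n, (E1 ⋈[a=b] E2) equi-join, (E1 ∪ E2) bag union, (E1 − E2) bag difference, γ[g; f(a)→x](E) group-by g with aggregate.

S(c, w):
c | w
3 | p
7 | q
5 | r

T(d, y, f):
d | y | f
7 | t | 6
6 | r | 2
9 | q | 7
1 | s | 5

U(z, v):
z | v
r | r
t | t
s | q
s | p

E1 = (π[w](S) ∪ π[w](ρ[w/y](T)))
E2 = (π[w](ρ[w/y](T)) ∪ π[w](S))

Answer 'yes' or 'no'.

E1 row counts bottom-up:
  S → 3
  π[w](S) → 3
  T → 4
  ρ[w/y](T) → 4
  π[w](ρ[w/y](T)) → 4
  (π[w](S) ∪ π[w](ρ[w/y](T))) → 7
E2 row counts bottom-up:
  T → 4
  ρ[w/y](T) → 4
  π[w](ρ[w/y](T)) → 4
  S → 3
  π[w](S) → 3
  (π[w](ρ[w/y](T)) ∪ π[w](S)) → 7

E1 and E2 produce the same multiset:
w
p
q
q
r
r
s
t

yes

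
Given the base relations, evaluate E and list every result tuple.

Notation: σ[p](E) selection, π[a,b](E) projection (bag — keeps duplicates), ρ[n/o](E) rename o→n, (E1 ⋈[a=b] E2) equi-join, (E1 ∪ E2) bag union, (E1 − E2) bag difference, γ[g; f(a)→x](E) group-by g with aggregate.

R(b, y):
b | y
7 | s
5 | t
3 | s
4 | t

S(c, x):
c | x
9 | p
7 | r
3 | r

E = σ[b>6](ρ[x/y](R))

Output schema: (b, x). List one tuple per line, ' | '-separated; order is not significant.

Row counts bottom-up:
  R → 4
  ρ[x/y](R) → 4
  σ[b>6](ρ[x/y](R)) → 1

== RESULT ==
b | x
7 | s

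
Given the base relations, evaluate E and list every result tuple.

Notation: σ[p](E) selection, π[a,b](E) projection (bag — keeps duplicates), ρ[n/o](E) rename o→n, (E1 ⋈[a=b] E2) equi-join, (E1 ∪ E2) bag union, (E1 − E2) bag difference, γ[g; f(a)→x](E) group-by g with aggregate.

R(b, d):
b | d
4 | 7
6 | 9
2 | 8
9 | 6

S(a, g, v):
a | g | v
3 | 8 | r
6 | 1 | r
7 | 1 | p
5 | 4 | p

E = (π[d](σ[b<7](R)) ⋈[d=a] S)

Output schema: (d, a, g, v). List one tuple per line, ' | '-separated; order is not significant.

Row counts bottom-up:
  R → 4
  σ[b<7](R) → 3
  π[d](σ[b<7](R)) → 3
  S → 4
  (π[d](σ[b<7](R)) ⋈[d=a] S) → 1

== RESULT ==
d | a | g | v
7 | 7 | 1 | p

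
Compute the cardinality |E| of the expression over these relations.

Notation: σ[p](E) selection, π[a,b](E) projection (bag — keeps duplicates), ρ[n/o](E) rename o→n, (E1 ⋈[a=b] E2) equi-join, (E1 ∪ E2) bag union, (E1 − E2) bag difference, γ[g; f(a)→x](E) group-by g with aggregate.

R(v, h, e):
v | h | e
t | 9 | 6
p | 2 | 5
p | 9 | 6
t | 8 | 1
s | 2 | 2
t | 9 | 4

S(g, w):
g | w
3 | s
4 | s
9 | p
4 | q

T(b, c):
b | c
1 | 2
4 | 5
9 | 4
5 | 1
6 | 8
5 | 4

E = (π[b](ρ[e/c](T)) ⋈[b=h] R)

Row counts bottom-up:
  T → 6
  ρ[e/c](T) → 6
  π[b](ρ[e/c](T)) → 6
  R → 6
  (π[b](ρ[e/c](T)) ⋈[b=h] R) → 3

|E| = 3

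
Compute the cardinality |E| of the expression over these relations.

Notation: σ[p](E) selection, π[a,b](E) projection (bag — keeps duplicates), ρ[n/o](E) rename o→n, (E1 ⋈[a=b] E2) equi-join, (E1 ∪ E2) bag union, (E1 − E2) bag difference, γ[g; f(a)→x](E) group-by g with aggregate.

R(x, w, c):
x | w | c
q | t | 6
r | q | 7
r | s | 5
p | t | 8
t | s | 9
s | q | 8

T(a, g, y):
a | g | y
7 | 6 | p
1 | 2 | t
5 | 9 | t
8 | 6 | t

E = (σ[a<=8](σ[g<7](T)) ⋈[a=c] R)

Per-node cardinality:
  T → 4
  σ[g<7](T) → 3
  σ[a<=8](σ[g<7](T)) → 3
  R → 6
  (σ[a<=8](σ[g<7](T)) ⋈[a=c] R) → 3

|E| = 3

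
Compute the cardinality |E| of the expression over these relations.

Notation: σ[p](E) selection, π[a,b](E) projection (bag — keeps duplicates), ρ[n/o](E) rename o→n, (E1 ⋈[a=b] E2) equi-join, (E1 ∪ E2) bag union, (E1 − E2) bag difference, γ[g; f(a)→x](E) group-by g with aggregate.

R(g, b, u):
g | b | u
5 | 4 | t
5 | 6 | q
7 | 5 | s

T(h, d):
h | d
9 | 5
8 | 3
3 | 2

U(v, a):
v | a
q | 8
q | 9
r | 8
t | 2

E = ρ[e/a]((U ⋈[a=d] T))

Stepwise |·|:
  U → 4
  T → 3
  (U ⋈[a=d] T) → 1
  ρ[e/a]((U ⋈[a=d] T)) → 1

|E| = 1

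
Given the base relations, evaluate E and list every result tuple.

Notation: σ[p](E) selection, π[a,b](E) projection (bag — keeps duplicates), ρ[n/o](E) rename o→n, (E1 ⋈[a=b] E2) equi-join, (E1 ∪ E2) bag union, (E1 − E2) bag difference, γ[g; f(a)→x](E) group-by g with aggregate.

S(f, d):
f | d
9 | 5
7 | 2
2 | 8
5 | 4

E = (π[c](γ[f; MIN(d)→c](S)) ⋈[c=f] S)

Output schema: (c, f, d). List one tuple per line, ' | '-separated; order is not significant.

Per-node cardinality:
  S → 4
  γ[f; MIN(d)→c](S) → 4
  π[c](γ[f; MIN(d)→c](S)) → 4
  S → 4
  (π[c](γ[f; MIN(d)→c](S)) ⋈[c=f] S) → 2

== RESULT ==
c | f | d
2 | 2 | 8
5 | 5 | 4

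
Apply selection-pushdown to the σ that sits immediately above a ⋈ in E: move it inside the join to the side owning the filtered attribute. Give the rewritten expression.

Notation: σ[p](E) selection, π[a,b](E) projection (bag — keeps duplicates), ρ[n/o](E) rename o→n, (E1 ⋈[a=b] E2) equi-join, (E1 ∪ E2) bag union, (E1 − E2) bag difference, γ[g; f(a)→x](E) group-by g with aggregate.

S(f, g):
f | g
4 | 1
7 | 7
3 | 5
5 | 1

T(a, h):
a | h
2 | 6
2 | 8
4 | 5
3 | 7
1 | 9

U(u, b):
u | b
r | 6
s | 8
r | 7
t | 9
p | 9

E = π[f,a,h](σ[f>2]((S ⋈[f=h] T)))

σ filters on f, owned by the left side.
E' = π[f,a,h]((σ[f>2](S) ⋈[f=h] T))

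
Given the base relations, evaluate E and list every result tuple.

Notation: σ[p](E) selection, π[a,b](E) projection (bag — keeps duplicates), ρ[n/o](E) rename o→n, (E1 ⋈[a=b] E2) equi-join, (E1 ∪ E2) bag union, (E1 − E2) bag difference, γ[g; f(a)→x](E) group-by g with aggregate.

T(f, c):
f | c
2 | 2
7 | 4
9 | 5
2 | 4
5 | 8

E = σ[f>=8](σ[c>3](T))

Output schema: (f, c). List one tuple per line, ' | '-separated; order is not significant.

Per-node cardinality:
  T → 5
  σ[c>3](T) → 4
  σ[f>=8](σ[c>3](T)) → 1

== RESULT ==
f | c
9 | 5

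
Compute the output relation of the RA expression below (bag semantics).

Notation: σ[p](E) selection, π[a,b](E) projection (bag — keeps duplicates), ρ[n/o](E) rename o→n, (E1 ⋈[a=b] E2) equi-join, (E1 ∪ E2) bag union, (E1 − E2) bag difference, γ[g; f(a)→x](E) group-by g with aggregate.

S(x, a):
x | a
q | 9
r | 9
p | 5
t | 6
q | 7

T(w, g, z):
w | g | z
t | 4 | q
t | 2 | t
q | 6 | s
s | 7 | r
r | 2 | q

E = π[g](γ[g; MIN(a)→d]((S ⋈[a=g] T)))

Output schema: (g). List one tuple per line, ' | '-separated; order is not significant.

Stepwise |·|:
  S → 5
  T → 5
  (S ⋈[a=g] T) → 2
  γ[g; MIN(a)→d]((S ⋈[a=g] T)) → 2
  π[g](γ[g; MIN(a)→d]((S ⋈[a=g] T))) → 2

== RESULT ==
g
6
7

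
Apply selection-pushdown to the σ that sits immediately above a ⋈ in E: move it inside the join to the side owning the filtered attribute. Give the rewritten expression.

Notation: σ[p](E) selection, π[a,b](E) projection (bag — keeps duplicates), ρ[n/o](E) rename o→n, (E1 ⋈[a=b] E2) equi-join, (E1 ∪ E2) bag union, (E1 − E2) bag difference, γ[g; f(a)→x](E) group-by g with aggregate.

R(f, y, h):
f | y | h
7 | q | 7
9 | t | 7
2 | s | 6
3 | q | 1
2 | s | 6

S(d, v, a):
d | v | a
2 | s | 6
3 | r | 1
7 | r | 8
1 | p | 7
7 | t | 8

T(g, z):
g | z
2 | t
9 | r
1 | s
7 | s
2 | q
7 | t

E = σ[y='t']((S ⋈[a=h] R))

σ filters on y, owned by the right side.
E' = (S ⋈[a=h] σ[y='t'](R))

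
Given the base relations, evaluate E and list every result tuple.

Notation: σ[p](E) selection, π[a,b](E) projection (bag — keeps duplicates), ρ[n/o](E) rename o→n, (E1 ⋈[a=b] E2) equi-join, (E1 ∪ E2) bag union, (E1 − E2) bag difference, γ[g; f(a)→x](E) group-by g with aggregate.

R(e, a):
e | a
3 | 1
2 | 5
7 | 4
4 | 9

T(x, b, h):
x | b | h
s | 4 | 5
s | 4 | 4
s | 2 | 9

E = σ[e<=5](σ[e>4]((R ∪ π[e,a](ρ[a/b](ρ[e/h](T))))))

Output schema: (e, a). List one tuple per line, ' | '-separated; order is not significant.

Row counts bottom-up:
  R → 4
  T → 3
  ρ[e/h](T) → 3
  ρ[a/b](ρ[e/h](T)) → 3
  π[e,a](ρ[a/b](ρ[e/h](T))) → 3
  (R ∪ π[e,a](ρ[a/b](ρ[e/h](T)))) → 7
  σ[e>4]((R ∪ π[e,a](ρ[a/b](ρ[e/h](T))))) → 3
  σ[e<=5](σ[e>4]((R ∪ π[e,a](ρ[a/b](ρ[e/h](T)))))) → 1

== RESULT ==
e | a
5 | 4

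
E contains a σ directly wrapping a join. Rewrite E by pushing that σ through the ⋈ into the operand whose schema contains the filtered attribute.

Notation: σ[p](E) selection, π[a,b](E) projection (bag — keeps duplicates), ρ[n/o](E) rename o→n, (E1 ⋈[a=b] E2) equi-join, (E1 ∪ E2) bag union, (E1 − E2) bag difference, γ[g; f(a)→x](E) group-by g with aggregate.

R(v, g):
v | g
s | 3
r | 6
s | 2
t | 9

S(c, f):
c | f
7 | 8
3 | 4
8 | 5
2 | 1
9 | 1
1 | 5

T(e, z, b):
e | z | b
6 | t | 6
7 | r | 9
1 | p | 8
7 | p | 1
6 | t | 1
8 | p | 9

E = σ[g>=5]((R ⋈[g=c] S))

σ filters on g, owned by the left side.
E' = (σ[g>=5](R) ⋈[g=c] S)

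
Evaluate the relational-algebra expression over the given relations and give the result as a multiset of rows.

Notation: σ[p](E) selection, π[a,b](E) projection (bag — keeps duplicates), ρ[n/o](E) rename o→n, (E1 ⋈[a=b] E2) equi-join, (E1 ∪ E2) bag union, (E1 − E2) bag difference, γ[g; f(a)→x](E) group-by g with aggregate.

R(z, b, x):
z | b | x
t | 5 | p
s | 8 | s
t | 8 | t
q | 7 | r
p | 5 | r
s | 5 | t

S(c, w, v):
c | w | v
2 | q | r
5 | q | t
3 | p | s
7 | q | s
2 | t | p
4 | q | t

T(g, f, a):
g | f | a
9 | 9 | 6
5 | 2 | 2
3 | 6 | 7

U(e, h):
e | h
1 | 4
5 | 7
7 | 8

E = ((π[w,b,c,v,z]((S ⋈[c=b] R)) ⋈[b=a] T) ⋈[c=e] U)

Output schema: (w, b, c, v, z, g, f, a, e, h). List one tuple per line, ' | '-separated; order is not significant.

Subexpression sizes:
  S → 6
  R → 6
  (S ⋈[c=b] R) → 4
  π[w,b,c,v,z]((S ⋈[c=b] R)) → 4
  T → 3
  (π[w,b,c,v,z]((S ⋈[c=b] R)) ⋈[b=a] T) → 1
  U → 3
  ((π[w,b,c,v,z]((S ⋈[c=b] R)) ⋈[b=a] T) ⋈[c=e] U) → 1

== RESULT ==
w | b | c | v | z | g | f | a | e | h
q | 7 | 7 | s | q | 3 | 6 | 7 | 7 | 8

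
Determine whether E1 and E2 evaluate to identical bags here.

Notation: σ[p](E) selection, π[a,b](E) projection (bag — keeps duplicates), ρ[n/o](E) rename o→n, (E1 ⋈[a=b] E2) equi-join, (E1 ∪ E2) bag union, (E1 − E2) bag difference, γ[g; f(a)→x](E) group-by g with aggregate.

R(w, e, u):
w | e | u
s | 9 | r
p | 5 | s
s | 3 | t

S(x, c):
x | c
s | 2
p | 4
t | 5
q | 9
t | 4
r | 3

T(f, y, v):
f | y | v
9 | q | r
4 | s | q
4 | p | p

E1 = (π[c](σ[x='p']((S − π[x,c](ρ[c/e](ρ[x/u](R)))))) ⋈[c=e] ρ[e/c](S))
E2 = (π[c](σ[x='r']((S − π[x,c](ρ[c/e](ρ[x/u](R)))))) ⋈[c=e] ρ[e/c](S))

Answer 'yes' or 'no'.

E1 stepwise |·|:
  S → 6
  R → 3
  ρ[x/u](R) → 3
  ρ[c/e](ρ[x/u](R)) → 3
  π[x,c](ρ[c/e](ρ[x/u](R))) → 3
  (S − π[x,c](ρ[c/e](ρ[x/u](R)))) → 6
  σ[x='p']((S − π[x,c](ρ[c/e](ρ[x/u](R))))) → 1
  π[c](σ[x='p']((S − π[x,c](ρ[c/e](ρ[x/u](R)))))) → 1
  S → 6
  ρ[e/c](S) → 6
  (π[c](σ[x='p']((S − π[x,c](ρ[c/e](ρ[x/u](R)))))) ⋈[c=e] ρ[e/c](S)) → 2
E2 stepwise |·|:
  S → 6
  R → 3
  ρ[x/u](R) → 3
  ρ[c/e](ρ[x/u](R)) → 3
  π[x,c](ρ[c/e](ρ[x/u](R))) → 3
  (S − π[x,c](ρ[c/e](ρ[x/u](R)))) → 6
  σ[x='r']((S − π[x,c](ρ[c/e](ρ[x/u](R))))) → 1
  π[c](σ[x='r']((S − π[x,c](ρ[c/e](ρ[x/u](R)))))) → 1
  S → 6
  ρ[e/c](S) → 6
  (π[c](σ[x='r']((S − π[x,c](ρ[c/e](ρ[x/u](R)))))) ⋈[c=e] ρ[e/c](S)) → 1

E1 result:
c | x | e
4 | p | 4
4 | t | 4
E2 result:
c | x | e
3 | r | 3
Witness: (4, 'p', 4) appears 1× in E1 but 0× in E2.

no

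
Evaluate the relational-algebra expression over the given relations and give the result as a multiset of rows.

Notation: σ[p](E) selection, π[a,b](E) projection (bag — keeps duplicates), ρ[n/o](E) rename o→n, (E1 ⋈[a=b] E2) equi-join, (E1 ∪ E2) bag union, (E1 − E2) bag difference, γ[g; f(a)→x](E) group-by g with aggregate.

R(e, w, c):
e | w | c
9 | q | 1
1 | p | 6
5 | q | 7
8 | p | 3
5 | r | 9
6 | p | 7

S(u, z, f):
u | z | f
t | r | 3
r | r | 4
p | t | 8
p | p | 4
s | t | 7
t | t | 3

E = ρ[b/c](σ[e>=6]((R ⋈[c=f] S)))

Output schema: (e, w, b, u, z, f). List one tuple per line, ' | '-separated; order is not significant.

Per-node cardinality:
  R → 6
  S → 6
  (R ⋈[c=f] S) → 4
  σ[e>=6]((R ⋈[c=f] S)) → 3
  ρ[b/c](σ[e>=6]((R ⋈[c=f] S))) → 3

== RESULT ==
e | w | b | u | z | f
6 | p | 7 | s | t | 7
8 | p | 3 | t | r | 3
8 | p | 3 | t | t | 3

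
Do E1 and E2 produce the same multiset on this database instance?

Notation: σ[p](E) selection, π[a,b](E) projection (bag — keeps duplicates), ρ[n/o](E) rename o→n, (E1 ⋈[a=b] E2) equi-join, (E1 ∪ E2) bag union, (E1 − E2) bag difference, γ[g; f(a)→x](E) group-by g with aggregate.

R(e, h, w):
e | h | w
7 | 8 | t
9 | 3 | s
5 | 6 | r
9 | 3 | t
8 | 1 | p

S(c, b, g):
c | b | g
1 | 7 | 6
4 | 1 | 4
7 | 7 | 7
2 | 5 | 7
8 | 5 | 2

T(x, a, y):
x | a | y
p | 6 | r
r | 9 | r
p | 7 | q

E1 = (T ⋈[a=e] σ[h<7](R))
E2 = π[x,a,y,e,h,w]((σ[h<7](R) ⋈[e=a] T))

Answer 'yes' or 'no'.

E1 row counts bottom-up:
  T → 3
  R → 5
  σ[h<7](R) → 4
  (T ⋈[a=e] σ[h<7](R)) → 2
E2 row counts bottom-up:
  R → 5
  σ[h<7](R) → 4
  T → 3
  (σ[h<7](R) ⋈[e=a] T) → 2
  π[x,a,y,e,h,w]((σ[h<7](R) ⋈[e=a] T)) → 2

E1 and E2 produce the same multiset:
x | a | y | e | h | w
r | 9 | r | 9 | 3 | s
r | 9 | r | 9 | 3 | t

yes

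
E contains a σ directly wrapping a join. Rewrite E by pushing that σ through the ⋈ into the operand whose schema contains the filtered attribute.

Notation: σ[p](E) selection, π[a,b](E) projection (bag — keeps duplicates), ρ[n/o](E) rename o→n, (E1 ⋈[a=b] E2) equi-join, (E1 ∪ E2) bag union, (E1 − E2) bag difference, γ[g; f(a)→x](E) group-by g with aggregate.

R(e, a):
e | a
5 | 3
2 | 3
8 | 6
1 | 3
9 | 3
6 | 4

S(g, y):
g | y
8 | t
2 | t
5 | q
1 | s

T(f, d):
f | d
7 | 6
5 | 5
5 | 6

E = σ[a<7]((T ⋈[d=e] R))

σ filters on a, owned by the right side.
E' = (T ⋈[d=e] σ[a<7](R))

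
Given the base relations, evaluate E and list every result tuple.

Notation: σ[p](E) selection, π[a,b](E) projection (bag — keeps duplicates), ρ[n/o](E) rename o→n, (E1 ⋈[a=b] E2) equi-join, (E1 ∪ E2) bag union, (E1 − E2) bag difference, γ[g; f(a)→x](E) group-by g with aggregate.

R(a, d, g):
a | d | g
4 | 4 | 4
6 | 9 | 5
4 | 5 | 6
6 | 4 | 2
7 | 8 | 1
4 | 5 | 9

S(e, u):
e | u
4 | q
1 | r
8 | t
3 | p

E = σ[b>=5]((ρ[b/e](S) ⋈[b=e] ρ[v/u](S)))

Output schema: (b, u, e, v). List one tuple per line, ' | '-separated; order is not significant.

Subexpression sizes:
  S → 4
  ρ[b/e](S) → 4
  S → 4
  ρ[v/u](S) → 4
  (ρ[b/e](S) ⋈[b=e] ρ[v/u](S)) → 4
  σ[b>=5]((ρ[b/e](S) ⋈[b=e] ρ[v/u](S))) → 1

== RESULT ==
b | u | e | v
8 | t | 8 | t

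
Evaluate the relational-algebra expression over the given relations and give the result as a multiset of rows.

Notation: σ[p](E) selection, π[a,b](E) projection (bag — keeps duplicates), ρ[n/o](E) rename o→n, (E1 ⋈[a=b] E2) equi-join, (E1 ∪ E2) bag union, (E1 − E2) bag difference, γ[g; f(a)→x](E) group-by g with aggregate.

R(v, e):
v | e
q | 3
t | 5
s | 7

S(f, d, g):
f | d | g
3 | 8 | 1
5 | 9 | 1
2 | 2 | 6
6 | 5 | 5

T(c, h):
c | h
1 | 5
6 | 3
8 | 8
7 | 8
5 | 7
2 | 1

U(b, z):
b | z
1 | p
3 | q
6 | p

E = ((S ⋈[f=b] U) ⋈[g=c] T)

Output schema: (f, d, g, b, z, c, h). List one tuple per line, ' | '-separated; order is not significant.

Per-node cardinality:
  S → 4
  U → 3
  (S ⋈[f=b] U) → 2
  T → 6
  ((S ⋈[f=b] U) ⋈[g=c] T) → 2

== RESULT ==
f | d | g | b | z | c | h
3 | 8 | 1 | 3 | q | 1 | 5
6 | 5 | 5 | 6 | p | 5 | 7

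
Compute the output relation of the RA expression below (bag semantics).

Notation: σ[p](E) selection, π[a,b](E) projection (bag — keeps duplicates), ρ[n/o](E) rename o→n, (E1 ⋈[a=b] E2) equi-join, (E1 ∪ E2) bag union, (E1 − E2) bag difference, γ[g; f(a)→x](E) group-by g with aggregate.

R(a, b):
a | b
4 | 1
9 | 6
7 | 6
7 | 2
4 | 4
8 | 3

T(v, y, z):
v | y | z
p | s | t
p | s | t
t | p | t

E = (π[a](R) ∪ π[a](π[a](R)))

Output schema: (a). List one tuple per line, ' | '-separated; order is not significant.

Subexpression sizes:
  R → 6
  π[a](R) → 6
  R → 6
  π[a](R) → 6
  π[a](π[a](R)) → 6
  (π[a](R) ∪ π[a](π[a](R))) → 12

== RESULT ==
a
4
4
4
4
7
7
7
7
8
8
9
9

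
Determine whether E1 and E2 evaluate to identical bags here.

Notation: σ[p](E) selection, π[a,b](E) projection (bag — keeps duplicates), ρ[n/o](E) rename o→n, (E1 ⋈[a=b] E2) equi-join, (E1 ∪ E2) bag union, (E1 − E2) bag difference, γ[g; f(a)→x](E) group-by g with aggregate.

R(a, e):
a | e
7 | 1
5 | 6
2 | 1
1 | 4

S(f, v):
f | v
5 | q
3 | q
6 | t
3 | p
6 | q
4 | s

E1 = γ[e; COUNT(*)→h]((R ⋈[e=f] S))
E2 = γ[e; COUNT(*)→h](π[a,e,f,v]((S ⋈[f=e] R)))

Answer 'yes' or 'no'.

E1 subexpression sizes:
  R → 4
  S → 6
  (R ⋈[e=f] S) → 3
  γ[e; COUNT(*)→h]((R ⋈[e=f] S)) → 2
E2 subexpression sizes:
  S → 6
  R → 4
  (S ⋈[f=e] R) → 3
  π[a,e,f,v]((S ⋈[f=e] R)) → 3
  γ[e; COUNT(*)→h](π[a,e,f,v]((S ⋈[f=e] R))) → 2

E1 and E2 produce the same multiset:
e | h
4 | 1
6 | 2

yes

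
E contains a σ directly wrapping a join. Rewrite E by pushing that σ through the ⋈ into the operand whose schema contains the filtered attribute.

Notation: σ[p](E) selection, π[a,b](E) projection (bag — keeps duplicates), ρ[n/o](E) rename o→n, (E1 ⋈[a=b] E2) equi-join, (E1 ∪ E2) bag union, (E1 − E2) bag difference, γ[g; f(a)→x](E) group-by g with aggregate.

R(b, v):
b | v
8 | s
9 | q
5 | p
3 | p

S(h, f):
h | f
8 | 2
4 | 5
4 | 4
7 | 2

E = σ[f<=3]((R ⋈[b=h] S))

σ filters on f, owned by the right side.
E' = (R ⋈[b=h] σ[f<=3](S))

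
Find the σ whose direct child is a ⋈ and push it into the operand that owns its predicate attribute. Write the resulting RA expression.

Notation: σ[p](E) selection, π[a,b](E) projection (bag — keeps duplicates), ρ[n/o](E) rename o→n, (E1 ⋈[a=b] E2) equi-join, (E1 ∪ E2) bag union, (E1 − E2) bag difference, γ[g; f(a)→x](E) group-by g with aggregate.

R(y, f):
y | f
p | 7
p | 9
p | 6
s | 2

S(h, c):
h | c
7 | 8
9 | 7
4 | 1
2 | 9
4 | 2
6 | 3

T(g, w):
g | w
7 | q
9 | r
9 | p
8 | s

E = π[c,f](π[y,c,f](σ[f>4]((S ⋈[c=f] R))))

σ filters on f, owned by the right side.
E' = π[c,f](π[y,c,f]((S ⋈[c=f] σ[f>4](R))))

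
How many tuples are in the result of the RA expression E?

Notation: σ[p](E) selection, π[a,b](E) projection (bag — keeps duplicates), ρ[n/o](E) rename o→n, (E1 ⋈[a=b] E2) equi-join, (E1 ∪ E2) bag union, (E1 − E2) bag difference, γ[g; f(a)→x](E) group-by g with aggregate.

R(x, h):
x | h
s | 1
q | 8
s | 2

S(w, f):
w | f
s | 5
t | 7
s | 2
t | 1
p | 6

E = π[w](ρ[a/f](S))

Stepwise |·|:
  S → 5
  ρ[a/f](S) → 5
  π[w](ρ[a/f](S)) → 5

|E| = 5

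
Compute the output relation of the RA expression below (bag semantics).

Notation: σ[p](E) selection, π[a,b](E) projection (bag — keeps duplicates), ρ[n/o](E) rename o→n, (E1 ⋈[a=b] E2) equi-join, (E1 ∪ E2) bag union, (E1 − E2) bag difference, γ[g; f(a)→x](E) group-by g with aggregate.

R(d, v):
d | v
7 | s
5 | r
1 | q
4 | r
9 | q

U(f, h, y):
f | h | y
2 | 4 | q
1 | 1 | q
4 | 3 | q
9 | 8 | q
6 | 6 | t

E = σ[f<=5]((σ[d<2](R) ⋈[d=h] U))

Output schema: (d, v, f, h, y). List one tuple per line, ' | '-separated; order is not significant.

Per-node cardinality:
  R → 5
  σ[d<2](R) → 1
  U → 5
  (σ[d<2](R) ⋈[d=h] U) → 1
  σ[f<=5]((σ[d<2](R) ⋈[d=h] U)) → 1

== RESULT ==
d | v | f | h | y
1 | q | 1 | 1 | q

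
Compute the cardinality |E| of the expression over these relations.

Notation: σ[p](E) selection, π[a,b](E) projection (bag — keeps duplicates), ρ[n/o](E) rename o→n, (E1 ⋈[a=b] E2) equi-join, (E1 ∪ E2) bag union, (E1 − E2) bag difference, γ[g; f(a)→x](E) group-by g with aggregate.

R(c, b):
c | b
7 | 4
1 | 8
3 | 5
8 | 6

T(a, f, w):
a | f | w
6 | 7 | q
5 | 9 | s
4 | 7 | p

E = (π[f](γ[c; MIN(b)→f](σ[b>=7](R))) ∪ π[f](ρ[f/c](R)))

Subexpression sizes:
  R → 4
  σ[b>=7](R) → 1
  γ[c; MIN(b)→f](σ[b>=7](R)) → 1
  π[f](γ[c; MIN(b)→f](σ[b>=7](R))) → 1
  R → 4
  ρ[f/c](R) → 4
  π[f](ρ[f/c](R)) → 4
  (π[f](γ[c; MIN(b)→f](σ[b>=7](R))) ∪ π[f](ρ[f/c](R))) → 5

|E| = 5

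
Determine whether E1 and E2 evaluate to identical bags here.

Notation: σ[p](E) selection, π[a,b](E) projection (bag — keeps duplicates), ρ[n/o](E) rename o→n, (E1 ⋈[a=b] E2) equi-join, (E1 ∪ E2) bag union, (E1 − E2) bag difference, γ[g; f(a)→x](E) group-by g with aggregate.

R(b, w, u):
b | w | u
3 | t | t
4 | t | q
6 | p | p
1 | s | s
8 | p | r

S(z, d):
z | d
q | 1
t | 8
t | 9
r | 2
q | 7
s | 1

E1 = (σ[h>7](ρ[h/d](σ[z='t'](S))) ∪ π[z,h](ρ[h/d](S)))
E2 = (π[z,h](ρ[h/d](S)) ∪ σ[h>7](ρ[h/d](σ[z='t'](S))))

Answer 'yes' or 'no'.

E1 row counts bottom-up:
  S → 6
  σ[z='t'](S) → 2
  ρ[h/d](σ[z='t'](S)) → 2
  σ[h>7](ρ[h/d](σ[z='t'](S))) → 2
  S → 6
  ρ[h/d](S) → 6
  π[z,h](ρ[h/d](S)) → 6
  (σ[h>7](ρ[h/d](σ[z='t'](S))) ∪ π[z,h](ρ[h/d](S))) → 8
E2 row counts bottom-up:
  S → 6
  ρ[h/d](S) → 6
  π[z,h](ρ[h/d](S)) → 6
  S → 6
  σ[z='t'](S) → 2
  ρ[h/d](σ[z='t'](S)) → 2
  σ[h>7](ρ[h/d](σ[z='t'](S))) → 2
  (π[z,h](ρ[h/d](S)) ∪ σ[h>7](ρ[h/d](σ[z='t'](S)))) → 8

E1 and E2 produce the same multiset:
z | h
q | 1
q | 7
r | 2
s | 1
t | 8
t | 8
t | 9
t | 9

yes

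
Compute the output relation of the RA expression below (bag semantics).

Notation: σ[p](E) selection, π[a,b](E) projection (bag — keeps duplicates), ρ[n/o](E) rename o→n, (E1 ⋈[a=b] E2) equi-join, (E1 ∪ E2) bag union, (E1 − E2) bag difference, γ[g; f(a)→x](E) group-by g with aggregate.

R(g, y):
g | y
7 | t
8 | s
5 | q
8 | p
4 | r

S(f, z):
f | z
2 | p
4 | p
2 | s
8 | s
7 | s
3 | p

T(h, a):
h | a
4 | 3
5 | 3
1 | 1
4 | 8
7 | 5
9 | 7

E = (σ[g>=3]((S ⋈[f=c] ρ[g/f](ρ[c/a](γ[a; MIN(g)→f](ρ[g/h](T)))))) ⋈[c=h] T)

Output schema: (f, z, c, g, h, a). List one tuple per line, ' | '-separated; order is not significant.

Subexpression sizes:
  S → 6
  T → 6
  ρ[g/h](T) → 6
  γ[a; MIN(g)→f](ρ[g/h](T)) → 5
  ρ[c/a](γ[a; MIN(g)→f](ρ[g/h](T))) → 5
  ρ[g/f](ρ[c/a](γ[a; MIN(g)→f](ρ[g/h](T)))) → 5
  (S ⋈[f=c] ρ[g/f](ρ[c/a](γ[a; MIN(g)→f](ρ[g/h](T))))) → 3
  σ[g>=3]((S ⋈[f=c] ρ[g/f](ρ[c/a](γ[a; MIN(g)→f](ρ[g/h](T)))))) → 3
  T → 6
  (σ[g>=3]((S ⋈[f=c] ρ[g/f](ρ[c/a](γ[a; MIN(g)→f](ρ[g/h](T)))))) ⋈[c=h] T) → 1

== RESULT ==
f | z | c | g | h | a
7 | s | 7 | 9 | 7 | 5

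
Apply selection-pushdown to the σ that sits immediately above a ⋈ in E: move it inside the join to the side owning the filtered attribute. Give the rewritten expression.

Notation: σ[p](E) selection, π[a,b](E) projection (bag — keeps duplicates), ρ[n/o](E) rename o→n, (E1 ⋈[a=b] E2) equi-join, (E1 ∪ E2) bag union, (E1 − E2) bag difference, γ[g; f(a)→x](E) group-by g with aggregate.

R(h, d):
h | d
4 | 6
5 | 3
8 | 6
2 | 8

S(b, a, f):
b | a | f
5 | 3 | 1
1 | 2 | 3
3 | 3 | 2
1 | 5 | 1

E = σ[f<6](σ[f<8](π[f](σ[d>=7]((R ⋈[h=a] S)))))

σ filters on d, owned by the left side.
E' = σ[f<6](σ[f<8](π[f]((σ[d>=7](R) ⋈[h=a] S))))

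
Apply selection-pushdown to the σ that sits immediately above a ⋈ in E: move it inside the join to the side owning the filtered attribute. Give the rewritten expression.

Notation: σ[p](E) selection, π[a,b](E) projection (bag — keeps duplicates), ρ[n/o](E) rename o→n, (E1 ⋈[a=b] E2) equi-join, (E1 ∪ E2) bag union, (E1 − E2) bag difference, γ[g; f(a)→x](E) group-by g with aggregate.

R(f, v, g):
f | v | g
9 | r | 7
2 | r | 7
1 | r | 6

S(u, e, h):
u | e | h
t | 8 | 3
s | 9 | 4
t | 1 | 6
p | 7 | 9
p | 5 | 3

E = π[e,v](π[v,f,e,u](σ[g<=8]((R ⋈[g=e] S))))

σ filters on g, owned by the left side.
E' = π[e,v](π[v,f,e,u]((σ[g<=8](R) ⋈[g=e] S)))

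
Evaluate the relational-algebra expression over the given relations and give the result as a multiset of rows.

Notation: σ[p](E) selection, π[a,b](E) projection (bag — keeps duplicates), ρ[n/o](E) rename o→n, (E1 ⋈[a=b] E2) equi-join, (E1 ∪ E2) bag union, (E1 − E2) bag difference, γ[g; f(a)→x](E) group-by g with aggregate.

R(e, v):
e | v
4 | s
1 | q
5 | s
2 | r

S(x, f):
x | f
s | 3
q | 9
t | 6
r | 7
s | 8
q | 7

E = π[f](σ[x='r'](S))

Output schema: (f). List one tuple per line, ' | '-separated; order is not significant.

Stepwise |·|:
  S → 6
  σ[x='r'](S) → 1
  π[f](σ[x='r'](S)) → 1

== RESULT ==
f
7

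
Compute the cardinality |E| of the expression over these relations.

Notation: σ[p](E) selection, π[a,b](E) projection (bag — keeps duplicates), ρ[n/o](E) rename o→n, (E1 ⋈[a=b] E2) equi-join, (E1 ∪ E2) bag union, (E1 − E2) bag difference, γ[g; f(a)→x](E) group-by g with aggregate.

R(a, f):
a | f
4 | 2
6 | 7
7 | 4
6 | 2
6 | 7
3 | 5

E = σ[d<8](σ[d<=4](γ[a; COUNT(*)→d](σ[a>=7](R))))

Per-node cardinality:
  R → 6
  σ[a>=7](R) → 1
  γ[a; COUNT(*)→d](σ[a>=7](R)) → 1
  σ[d<=4](γ[a; COUNT(*)→d](σ[a>=7](R))) → 1
  σ[d<8](σ[d<=4](γ[a; COUNT(*)→d](σ[a>=7](R)))) → 1

|E| = 1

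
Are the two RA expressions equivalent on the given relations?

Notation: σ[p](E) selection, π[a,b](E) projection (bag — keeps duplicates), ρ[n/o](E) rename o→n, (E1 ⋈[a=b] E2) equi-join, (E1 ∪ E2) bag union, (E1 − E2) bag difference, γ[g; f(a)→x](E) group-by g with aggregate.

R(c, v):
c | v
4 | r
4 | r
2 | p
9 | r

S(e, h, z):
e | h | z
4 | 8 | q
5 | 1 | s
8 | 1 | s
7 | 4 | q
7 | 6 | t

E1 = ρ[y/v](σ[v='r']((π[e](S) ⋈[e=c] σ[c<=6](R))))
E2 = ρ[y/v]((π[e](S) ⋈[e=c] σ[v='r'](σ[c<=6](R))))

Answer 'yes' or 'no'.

E1 row counts bottom-up:
  S → 5
  π[e](S) → 5
  R → 4
  σ[c<=6](R) → 3
  (π[e](S) ⋈[e=c] σ[c<=6](R)) → 2
  σ[v='r']((π[e](S) ⋈[e=c] σ[c<=6](R))) → 2
  ρ[y/v](σ[v='r']((π[e](S) ⋈[e=c] σ[c<=6](R)))) → 2
E2 row counts bottom-up:
  S → 5
  π[e](S) → 5
  R → 4
  σ[c<=6](R) → 3
  σ[v='r'](σ[c<=6](R)) → 2
  (π[e](S) ⋈[e=c] σ[v='r'](σ[c<=6](R))) → 2
  ρ[y/v]((π[e](S) ⋈[e=c] σ[v='r'](σ[c<=6](R)))) → 2

E1 and E2 produce the same multiset:
e | c | y
4 | 4 | r
4 | 4 | r

yes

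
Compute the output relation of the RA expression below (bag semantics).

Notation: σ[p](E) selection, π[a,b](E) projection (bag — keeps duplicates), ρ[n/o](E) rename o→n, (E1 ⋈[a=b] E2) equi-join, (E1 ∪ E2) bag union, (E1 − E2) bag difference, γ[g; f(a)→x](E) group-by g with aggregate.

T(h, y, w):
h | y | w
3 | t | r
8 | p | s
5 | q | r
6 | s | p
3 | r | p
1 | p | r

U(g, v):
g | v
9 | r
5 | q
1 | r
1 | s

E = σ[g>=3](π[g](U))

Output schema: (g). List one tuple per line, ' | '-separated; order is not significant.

Subexpression sizes:
  U → 4
  π[g](U) → 4
  σ[g>=3](π[g](U)) → 2

== RESULT ==
g
5
9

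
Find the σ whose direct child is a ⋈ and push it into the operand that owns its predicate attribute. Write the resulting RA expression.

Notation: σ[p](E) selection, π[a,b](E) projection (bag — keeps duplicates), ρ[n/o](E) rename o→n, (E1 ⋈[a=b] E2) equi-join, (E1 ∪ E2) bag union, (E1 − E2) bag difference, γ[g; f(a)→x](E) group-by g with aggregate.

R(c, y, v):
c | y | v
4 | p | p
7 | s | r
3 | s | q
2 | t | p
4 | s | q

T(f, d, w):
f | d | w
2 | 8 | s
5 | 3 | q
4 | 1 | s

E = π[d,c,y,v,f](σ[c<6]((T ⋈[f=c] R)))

σ filters on c, owned by the right side.
E' = π[d,c,y,v,f]((T ⋈[f=c] σ[c<6](R)))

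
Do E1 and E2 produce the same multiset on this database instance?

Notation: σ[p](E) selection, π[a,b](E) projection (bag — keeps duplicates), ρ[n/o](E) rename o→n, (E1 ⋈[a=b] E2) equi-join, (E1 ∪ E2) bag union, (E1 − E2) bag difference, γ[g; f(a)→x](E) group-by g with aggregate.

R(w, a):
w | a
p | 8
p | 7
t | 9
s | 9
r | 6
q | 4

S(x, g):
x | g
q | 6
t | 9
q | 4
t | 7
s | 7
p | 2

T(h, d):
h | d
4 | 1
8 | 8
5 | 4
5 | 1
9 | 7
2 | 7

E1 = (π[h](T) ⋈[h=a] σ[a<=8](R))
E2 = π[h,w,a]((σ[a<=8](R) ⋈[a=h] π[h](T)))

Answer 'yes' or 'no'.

E1 per-node cardinality:
  T → 6
  π[h](T) → 6
  R → 6
  σ[a<=8](R) → 4
  (π[h](T) ⋈[h=a] σ[a<=8](R)) → 2
E2 per-node cardinality:
  R → 6
  σ[a<=8](R) → 4
  T → 6
  π[h](T) → 6
  (σ[a<=8](R) ⋈[a=h] π[h](T)) → 2
  π[h,w,a]((σ[a<=8](R) ⋈[a=h] π[h](T))) → 2

E1 and E2 produce the same multiset:
h | w | a
4 | q | 4
8 | p | 8

yes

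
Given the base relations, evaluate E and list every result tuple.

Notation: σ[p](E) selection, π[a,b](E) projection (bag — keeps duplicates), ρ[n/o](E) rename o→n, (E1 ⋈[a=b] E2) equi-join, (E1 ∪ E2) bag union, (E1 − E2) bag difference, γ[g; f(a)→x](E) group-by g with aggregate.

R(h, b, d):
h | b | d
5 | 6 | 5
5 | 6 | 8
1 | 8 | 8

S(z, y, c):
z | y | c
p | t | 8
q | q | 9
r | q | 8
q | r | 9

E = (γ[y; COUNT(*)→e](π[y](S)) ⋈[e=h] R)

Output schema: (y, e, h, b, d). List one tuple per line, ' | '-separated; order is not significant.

Subexpression sizes:
  S → 4
  π[y](S) → 4
  γ[y; COUNT(*)→e](π[y](S)) → 3
  R → 3
  (γ[y; COUNT(*)→e](π[y](S)) ⋈[e=h] R) → 2

== RESULT ==
y | e | h | b | d
r | 1 | 1 | 8 | 8
t | 1 | 1 | 8 | 8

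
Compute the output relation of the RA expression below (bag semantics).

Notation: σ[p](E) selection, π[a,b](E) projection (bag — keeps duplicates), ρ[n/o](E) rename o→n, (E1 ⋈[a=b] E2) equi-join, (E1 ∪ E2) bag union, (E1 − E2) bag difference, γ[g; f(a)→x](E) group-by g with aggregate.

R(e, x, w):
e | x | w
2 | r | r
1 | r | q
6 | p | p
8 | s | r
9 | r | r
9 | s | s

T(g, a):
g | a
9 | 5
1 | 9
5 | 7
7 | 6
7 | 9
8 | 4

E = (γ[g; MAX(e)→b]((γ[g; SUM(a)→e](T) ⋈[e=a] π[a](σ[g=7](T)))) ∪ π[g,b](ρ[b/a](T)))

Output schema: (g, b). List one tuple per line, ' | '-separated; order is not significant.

Row counts bottom-up:
  T → 6
  γ[g; SUM(a)→e](T) → 5
  T → 6
  σ[g=7](T) → 2
  π[a](σ[g=7](T)) → 2
  (γ[g; SUM(a)→e](T) ⋈[e=a] π[a](σ[g=7](T))) → 1
  γ[g; MAX(e)→b]((γ[g; SUM(a)→e](T) ⋈[e=a] π[a](σ[g=7](T)))) → 1
  T → 6
  ρ[b/a](T) → 6
  π[g,b](ρ[b/a](T)) → 6
  (γ[g; MAX(e)→b]((γ[g; SUM(a)→e](T) ⋈[e=a] π[a](σ[g=7](T)))) ∪ π[g,b](ρ[b/a](T))) → 7

== RESULT ==
g | b
1 | 9
1 | 9
5 | 7
7 | 6
7 | 9
8 | 4
9 | 5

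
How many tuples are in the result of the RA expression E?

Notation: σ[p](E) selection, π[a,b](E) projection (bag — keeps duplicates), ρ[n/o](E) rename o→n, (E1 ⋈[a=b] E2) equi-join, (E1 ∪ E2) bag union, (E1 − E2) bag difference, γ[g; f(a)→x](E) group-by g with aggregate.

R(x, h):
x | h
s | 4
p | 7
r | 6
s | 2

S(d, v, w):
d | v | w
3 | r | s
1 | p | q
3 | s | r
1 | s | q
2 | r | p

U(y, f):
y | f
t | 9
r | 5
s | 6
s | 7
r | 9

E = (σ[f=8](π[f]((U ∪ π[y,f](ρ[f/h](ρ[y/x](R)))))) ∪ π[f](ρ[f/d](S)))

Row counts bottom-up:
  U → 5
  R → 4
  ρ[y/x](R) → 4
  ρ[f/h](ρ[y/x](R)) → 4
  π[y,f](ρ[f/h](ρ[y/x](R))) → 4
  (U ∪ π[y,f](ρ[f/h](ρ[y/x](R)))) → 9
  π[f]((U ∪ π[y,f](ρ[f/h](ρ[y/x](R))))) → 9
  σ[f=8](π[f]((U ∪ π[y,f](ρ[f/h](ρ[y/x](R)))))) → 0
  S → 5
  ρ[f/d](S) → 5
  π[f](ρ[f/d](S)) → 5
  (σ[f=8](π[f]((U ∪ π[y,f](ρ[f/h](ρ[y/x](R)))))) ∪ π[f](ρ[f/d](S))) → 5

|E| = 5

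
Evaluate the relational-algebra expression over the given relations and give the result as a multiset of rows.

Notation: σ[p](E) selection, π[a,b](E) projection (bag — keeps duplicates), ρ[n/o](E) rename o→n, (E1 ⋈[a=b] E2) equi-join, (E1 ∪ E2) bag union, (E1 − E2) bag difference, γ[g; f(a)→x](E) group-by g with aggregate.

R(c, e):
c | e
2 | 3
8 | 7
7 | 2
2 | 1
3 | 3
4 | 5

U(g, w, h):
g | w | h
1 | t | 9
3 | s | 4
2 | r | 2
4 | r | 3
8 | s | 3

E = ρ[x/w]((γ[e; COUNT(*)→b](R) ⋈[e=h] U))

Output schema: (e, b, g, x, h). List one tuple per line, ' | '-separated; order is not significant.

Stepwise |·|:
  R → 6
  γ[e; COUNT(*)→b](R) → 5
  U → 5
  (γ[e; COUNT(*)→b](R) ⋈[e=h] U) → 3
  ρ[x/w]((γ[e; COUNT(*)→b](R) ⋈[e=h] U)) → 3

== RESULT ==
e | b | g | x | h
2 | 1 | 2 | r | 2
3 | 2 | 4 | r | 3
3 | 2 | 8 | s | 3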